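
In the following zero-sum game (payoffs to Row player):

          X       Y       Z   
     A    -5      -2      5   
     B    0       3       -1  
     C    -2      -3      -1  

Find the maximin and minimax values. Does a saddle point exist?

Maximin = -1, Minimax = 0, Saddle: False

Work:
Row minimums: [-5, -1, -3] → maximin = -1
Column maximums: [0, 3, 5] → minimax = 0
No saddle point (maximin ≠ minimax). Mixed strategy needed.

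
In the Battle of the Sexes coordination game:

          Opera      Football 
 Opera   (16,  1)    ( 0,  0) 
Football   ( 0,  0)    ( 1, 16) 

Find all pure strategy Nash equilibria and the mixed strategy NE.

Pure NE: (Opera, Opera) and (Football, Football); Mixed NE: p = 0.9412, q = 0.0588

Work:
Check pure NE:
(Opera, Opera): (16, 1) - no unilateral deviation beneficial
(Football, Football): (1, 16) - no unilateral deviation beneficial
Mixed NE: P1 plays Opera with p = 0.9412, P2 plays Opera with q = 0.0588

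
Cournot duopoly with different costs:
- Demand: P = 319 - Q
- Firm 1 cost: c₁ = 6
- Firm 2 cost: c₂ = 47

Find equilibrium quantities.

q₁* = 118.0, q₂* = 77.0

Work:
Reaction: q₁ = (319 - 6 - q₂)/2
Reaction: q₂ = (319 - 47 - q₁)/2
Solve simultaneously:
q₁* = (319 - 2×6 + 47)/3 = 118.0
q₂* = (319 - 2×47 + 6)/3 = 77.0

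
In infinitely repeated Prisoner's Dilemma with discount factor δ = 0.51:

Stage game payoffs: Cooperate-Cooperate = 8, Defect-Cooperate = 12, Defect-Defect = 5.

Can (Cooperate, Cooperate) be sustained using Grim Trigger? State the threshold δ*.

δ* = 0.5714; since δ = 0.51 < 0.5714, cooperation cannot be sustained

Work:
For Grim Trigger:
Cooperate forever: 8/(1-δ)
Defect then punished: 12 + 5·δ/(1-δ)
Need: 8/(1-δ) ≥ 12 + 5·δ/(1-δ)
Solving: δ ≥ (T-R)/(T-P) = (12-8)/(12-5) = 0.5714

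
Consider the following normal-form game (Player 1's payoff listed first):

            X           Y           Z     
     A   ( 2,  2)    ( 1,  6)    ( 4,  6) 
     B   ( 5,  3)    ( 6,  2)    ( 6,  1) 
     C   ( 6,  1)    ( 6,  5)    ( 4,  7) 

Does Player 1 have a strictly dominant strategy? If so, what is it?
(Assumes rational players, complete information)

No strictly dominant strategy exists for Player 1

Work:
A strategy strictly dominates another if it gives a strictly higher payoff against every opponent action. Compare each pair of P1's strategies column-by-column:
  A vs B: [2 vs 5, 1 vs 6, 4 vs 6] → A does not strictly dominate B (column X: 2 ≤ 5)
  A vs C: [2 vs 6, 1 vs 6, 4 vs 4] → A does not strictly dominate C (column X: 2 ≤ 6)
  B vs A: [5 vs 2, 6 vs 1, 6 vs 4] → B strictly dominates A
  B vs C: [5 vs 6, 6 vs 6, 6 vs 4] → B does not strictly dominate C (column X: 5 ≤ 6)
  C vs A: [6 vs 2, 6 vs 1, 4 vs 4] → C does not strictly dominate A (column Z: 4 ≤ 4)
  C vs B: [6 vs 5, 6 vs 6, 4 vs 6] → C does not strictly dominate B (column Y: 6 ≤ 6)
No single strategy strictly dominates all others → no strictly dominant strategy.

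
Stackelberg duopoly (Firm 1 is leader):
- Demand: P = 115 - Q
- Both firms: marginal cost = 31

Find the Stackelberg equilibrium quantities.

q₁* (leader) = 42.0, q₂* (follower) = 21.0

Work:
Follower's reaction: q₂ = (a - c - q₁)/2
Leader substitutes: π₁ = q₁·(a - q₁ - (a-c-q₁)/2 - c)
FOC: q₁* = (115 - 31)/2 = 42.00
Then: q₂* = (115 - 31 - 42.0)/2 = 21.00
Leader has first-mover advantage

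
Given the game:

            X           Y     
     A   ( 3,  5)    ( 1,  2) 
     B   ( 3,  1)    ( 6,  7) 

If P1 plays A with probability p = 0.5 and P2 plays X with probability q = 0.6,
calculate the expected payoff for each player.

E[P1] = 3.2, E[P2] = 3.6

Work:
E[P1] = p·q·π₁(A,X) + p·(1-q)·π₁(A,Y) + (1-p)·q·π₁(B,X) + (1-p)·(1-q)·π₁(B,Y)
= 0.5·0.6·3 + 0.5·0.4·1 + 0.5·0.6·3 + 0.5·0.4·6
= 3.2

E[P2] = 3.6 (similar calculation)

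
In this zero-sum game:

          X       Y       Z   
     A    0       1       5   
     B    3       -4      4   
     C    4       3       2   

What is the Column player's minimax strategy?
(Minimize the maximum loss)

Column should play Y, value = 3

Work:
Column player minimizes Row's maximum payoff:
Column X: max payoff to Row = 4
Column Y: max payoff to Row = 3
Column Z: max payoff to Row = 5
Minimum is 3, achieved by column Y.
Minimax strategy: Y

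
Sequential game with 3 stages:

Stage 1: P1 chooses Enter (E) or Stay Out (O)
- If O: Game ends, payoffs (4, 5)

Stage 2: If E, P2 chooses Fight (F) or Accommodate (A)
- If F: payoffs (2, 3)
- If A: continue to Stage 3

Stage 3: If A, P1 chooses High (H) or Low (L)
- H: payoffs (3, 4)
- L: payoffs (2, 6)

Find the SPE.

SPE: (O, A, H); Outcome (4, 5)

Work:
Stage 3: P1 chooses H (3 vs 2)
Stage 2: P2: F->3, A->4 (anticipating H). Choose A
Stage 1: P1: O->4, E->3 (anticipating A, H). Choose O
SPE path: O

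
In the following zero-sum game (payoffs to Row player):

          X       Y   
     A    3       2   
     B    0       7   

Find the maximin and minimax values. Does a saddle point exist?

Maximin = 2, Minimax = 3, Saddle: False

Work:
Row minimums: [2, 0] → maximin = 2
Column maximums: [3, 7] → minimax = 3
No saddle point (maximin ≠ minimax). Mixed strategy needed.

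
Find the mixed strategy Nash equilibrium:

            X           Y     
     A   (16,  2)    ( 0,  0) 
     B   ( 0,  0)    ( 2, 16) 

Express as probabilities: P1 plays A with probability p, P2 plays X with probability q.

p = 0.8889, q = 0.1111

Work:
Find probabilities that make opponent indifferent:
P2 chooses q to make P1 indifferent between A and B
P1 chooses p to make P2 indifferent between X and Y
Mixed NE: P1 plays (A: 0.8889, B: 0.1111), P2 plays (X: 0.1111, Y: 0.8889)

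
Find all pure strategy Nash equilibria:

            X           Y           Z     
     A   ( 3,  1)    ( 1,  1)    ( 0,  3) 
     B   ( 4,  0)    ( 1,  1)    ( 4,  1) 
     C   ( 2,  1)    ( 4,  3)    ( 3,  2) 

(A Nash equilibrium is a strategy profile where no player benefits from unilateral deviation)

Nash equilibrium: (B, Z), (C, Y)

Work:
Best responses:
  P1 vs X: payoffs [3, 4, 2] → best response B (payoff 4)
  P1 vs Y: payoffs [1, 1, 4] → best response C (payoff 4)
  P1 vs Z: payoffs [0, 4, 3] → best response B (payoff 4)
  P2 vs A: payoffs [1, 1, 3] → best response Z (payoff 3)
  P2 vs B: payoffs [0, 1, 1] → best response Y/Z (payoff 1)
  P2 vs C: payoffs [1, 3, 2] → best response Y (payoff 3)
Mutual best responses: (B,Z), (C,Y) → Nash equilibria.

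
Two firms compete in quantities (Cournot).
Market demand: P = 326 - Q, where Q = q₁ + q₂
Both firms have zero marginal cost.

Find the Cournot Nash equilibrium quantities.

q₁* = q₂* = 108.67; P* = 108.67

Work:
Profit: π_i = P·q_i = (a - q_i - q_j)·q_i
FOC: ∂π_i/∂q_i = a - 2q_i - q_j = 0
Reaction function: q_i = (326 - q_j)/2
Symmetry: q* = 326/3 = 108.67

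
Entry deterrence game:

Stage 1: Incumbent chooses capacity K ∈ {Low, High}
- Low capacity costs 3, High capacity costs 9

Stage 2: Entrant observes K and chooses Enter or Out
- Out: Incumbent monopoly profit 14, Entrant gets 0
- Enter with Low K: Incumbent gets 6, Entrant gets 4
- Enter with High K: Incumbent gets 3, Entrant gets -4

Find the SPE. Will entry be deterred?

SPE: (High, Enter|Low, Out|High); Entry deterred. Incumbent net profit = 5

Work:
After Low K: Entrant enters (4 > 0)
After High K: Entrant stays out (-4 < 0)
Incumbent: Low → 6−3=3, High → 14−9=5
Incumbent chooses High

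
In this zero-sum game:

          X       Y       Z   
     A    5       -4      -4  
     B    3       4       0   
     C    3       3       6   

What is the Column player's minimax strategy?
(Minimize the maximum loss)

Column should play Y, value = 4

Work:
Column player minimizes Row's maximum payoff:
Column X: max payoff to Row = 5
Column Y: max payoff to Row = 4
Column Z: max payoff to Row = 6
Minimum is 4, achieved by column Y.
Minimax strategy: Y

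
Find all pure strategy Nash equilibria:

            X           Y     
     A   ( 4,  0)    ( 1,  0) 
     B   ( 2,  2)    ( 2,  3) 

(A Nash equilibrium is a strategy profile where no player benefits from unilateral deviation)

Nash equilibrium: (A, X), (B, Y)

Work:
Best responses:
  P1 vs X: payoffs [4, 2] → best response A (payoff 4)
  P1 vs Y: payoffs [1, 2] → best response B (payoff 2)
  P2 vs A: payoffs [0, 0] → best response X/Y (payoff 0)
  P2 vs B: payoffs [2, 3] → best response Y (payoff 3)
Mutual best responses: (A,X), (B,Y) → Nash equilibria.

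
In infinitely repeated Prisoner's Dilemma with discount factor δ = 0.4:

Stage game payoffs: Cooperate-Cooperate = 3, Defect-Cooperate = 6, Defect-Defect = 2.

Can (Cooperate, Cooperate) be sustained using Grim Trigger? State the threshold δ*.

δ* = 0.75; since δ = 0.4 < 0.75, cooperation cannot be sustained

Work:
For Grim Trigger:
Cooperate forever: 3/(1-δ)
Defect then punished: 6 + 2·δ/(1-δ)
Need: 3/(1-δ) ≥ 6 + 2·δ/(1-δ)
Solving: δ ≥ (T-R)/(T-P) = (6-3)/(6-2) = 0.75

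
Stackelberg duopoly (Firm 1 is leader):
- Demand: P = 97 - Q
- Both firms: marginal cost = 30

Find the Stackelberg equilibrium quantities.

q₁* (leader) = 33.5, q₂* (follower) = 16.75

Work:
Follower's reaction: q₂ = (a - c - q₁)/2
Leader substitutes: π₁ = q₁·(a - q₁ - (a-c-q₁)/2 - c)
FOC: q₁* = (97 - 30)/2 = 33.50
Then: q₂* = (97 - 30 - 33.5)/2 = 16.75
Leader has first-mover advantage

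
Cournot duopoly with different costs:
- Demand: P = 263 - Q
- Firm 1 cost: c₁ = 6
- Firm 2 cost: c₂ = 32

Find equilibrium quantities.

q₁* = 94.33, q₂* = 68.33

Work:
Reaction: q₁ = (263 - 6 - q₂)/2
Reaction: q₂ = (263 - 32 - q₁)/2
Solve simultaneously:
q₁* = (263 - 2×6 + 32)/3 = 94.33
q₂* = (263 - 2×32 + 6)/3 = 68.33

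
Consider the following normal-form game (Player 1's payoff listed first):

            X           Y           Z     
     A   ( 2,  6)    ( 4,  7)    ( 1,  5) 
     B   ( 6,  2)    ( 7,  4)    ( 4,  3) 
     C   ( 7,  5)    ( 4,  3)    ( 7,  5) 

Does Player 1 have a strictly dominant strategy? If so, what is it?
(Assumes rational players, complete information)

No strictly dominant strategy exists for Player 1

Work:
A strategy strictly dominates another if it gives a strictly higher payoff against every opponent action. Compare each pair of P1's strategies column-by-column:
  A vs B: [2 vs 6, 4 vs 7, 1 vs 4] → A does not strictly dominate B (column X: 2 ≤ 6)
  A vs C: [2 vs 7, 4 vs 4, 1 vs 7] → A does not strictly dominate C (column X: 2 ≤ 7)
  B vs A: [6 vs 2, 7 vs 4, 4 vs 1] → B strictly dominates A
  B vs C: [6 vs 7, 7 vs 4, 4 vs 7] → B does not strictly dominate C (column X: 6 ≤ 7)
  C vs A: [7 vs 2, 4 vs 4, 7 vs 1] → C does not strictly dominate A (column Y: 4 ≤ 4)
  C vs B: [7 vs 6, 4 vs 7, 7 vs 4] → C does not strictly dominate B (column Y: 4 ≤ 7)
No single strategy strictly dominates all others → no strictly dominant strategy.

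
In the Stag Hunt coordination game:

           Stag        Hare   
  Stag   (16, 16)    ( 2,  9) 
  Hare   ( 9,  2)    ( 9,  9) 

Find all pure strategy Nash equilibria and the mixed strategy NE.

Pure NE: (Stag, Stag) and (Hare, Hare); Mixed NE: p = 0.5, q = 0.5

Work:
Check pure NE:
(Stag, Stag): (16, 16) - no unilateral deviation beneficial
(Hare, Hare): (9, 9) - no unilateral deviation beneficial
Mixed NE: P1 plays Stag with p = 0.5, P2 plays Stag with q = 0.5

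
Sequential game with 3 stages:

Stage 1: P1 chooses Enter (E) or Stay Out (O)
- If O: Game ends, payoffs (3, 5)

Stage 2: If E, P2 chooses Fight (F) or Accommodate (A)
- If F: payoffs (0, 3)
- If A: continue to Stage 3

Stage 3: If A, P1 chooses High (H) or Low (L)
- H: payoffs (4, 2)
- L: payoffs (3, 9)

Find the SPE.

SPE: (O, F, H); Outcome (3, 5)

Work:
Stage 3: P1 chooses H (4 vs 3)
Stage 2: P2: F->3, A->2 (anticipating H). Choose F
Stage 1: P1: O->3, E->0 (anticipating F, H). Choose O
SPE path: O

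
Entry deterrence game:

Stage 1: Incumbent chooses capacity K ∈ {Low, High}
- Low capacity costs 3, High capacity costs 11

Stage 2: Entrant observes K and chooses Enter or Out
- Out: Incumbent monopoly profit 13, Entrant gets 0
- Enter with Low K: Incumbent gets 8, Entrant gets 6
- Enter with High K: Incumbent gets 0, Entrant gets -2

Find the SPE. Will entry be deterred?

SPE: (Low, Enter|Low, Out|High); Entry not deterred. Incumbent net profit = 5, Entrant gets 6

Work:
After Low K: Entrant enters (6 > 0)
After High K: Entrant stays out (-2 < 0)
Incumbent: Low → 8−3=5, High → 13−11=2
Incumbent chooses Low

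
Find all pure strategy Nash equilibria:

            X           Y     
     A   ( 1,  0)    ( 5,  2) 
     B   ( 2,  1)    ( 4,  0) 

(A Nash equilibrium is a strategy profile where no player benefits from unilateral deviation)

Nash equilibrium: (A, Y), (B, X)

Work:
Best responses:
  P1 vs X: payoffs [1, 2] → best response B (payoff 2)
  P1 vs Y: payoffs [5, 4] → best response A (payoff 5)
  P2 vs A: payoffs [0, 2] → best response Y (payoff 2)
  P2 vs B: payoffs [1, 0] → best response X (payoff 1)
Mutual best responses: (A,Y), (B,X) → Nash equilibria.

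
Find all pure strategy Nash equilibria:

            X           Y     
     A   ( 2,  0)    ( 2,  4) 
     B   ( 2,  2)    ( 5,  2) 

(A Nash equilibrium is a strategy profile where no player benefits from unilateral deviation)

Nash equilibrium: (B, X), (B, Y)

Work:
Best responses:
  P1 vs X: payoffs [2, 2] → best response A/B (payoff 2)
  P1 vs Y: payoffs [2, 5] → best response B (payoff 5)
  P2 vs A: payoffs [0, 4] → best response Y (payoff 4)
  P2 vs B: payoffs [2, 2] → best response X/Y (payoff 2)
Mutual best responses: (B,X), (B,Y) → Nash equilibria.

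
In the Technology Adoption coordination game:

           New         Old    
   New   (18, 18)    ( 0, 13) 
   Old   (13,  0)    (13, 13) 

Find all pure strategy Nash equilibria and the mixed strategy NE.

Pure NE: (New, New) and (Old, Old); Mixed NE: p = 0.7222, q = 0.7222

Work:
Check pure NE:
(New, New): (18, 18) - no unilateral deviation beneficial
(Old, Old): (13, 13) - no unilateral deviation beneficial
Mixed NE: P1 plays New with p = 0.7222, P2 plays New with q = 0.7222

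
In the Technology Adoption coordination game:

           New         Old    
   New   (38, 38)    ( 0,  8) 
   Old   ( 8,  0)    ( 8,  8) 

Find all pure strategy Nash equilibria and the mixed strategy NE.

Pure NE: (New, New) and (Old, Old); Mixed NE: p = 0.2105, q = 0.2105

Work:
Check pure NE:
(New, New): (38, 38) - no unilateral deviation beneficial
(Old, Old): (8, 8) - no unilateral deviation beneficial
Mixed NE: P1 plays New with p = 0.2105, P2 plays New with q = 0.2105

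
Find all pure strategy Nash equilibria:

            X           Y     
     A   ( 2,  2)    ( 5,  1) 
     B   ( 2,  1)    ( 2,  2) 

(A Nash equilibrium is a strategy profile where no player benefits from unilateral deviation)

Nash equilibrium: (A, X)

Work:
Best responses:
  P1 vs X: payoffs [2, 2] → best response A/B (payoff 2)
  P1 vs Y: payoffs [5, 2] → best response A (payoff 5)
  P2 vs A: payoffs [2, 1] → best response X (payoff 2)
  P2 vs B: payoffs [1, 2] → best response Y (payoff 2)
Mutual best responses: (A,X) → Nash equilibria.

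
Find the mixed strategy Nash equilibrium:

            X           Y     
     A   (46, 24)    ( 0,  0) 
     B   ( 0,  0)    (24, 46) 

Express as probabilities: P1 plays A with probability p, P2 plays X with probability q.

p = 0.6571, q = 0.3429

Work:
Find probabilities that make opponent indifferent:
P2 chooses q to make P1 indifferent between A and B
P1 chooses p to make P2 indifferent between X and Y
Mixed NE: P1 plays (A: 0.6571, B: 0.3429), P2 plays (X: 0.3429, Y: 0.6571)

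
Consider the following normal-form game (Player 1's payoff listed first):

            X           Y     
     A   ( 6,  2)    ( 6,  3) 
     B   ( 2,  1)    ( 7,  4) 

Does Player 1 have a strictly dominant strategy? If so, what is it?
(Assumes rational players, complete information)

No strictly dominant strategy exists for Player 1

Work:
A strategy strictly dominates another if it gives a strictly higher payoff against every opponent action. Compare each pair of P1's strategies column-by-column:
  A vs B: [6 vs 2, 6 vs 7] → A does not strictly dominate B (column Y: 6 ≤ 7)
  B vs A: [2 vs 6, 7 vs 6] → B does not strictly dominate A (column X: 2 ≤ 6)
No single strategy strictly dominates all others → no strictly dominant strategy.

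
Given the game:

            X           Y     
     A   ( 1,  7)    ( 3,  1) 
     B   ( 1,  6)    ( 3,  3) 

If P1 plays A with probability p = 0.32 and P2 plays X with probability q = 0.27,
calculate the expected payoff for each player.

E[P1] = 2.46, E[P2] = 3.4292

Work:
E[P1] = p·q·π₁(A,X) + p·(1-q)·π₁(A,Y) + (1-p)·q·π₁(B,X) + (1-p)·(1-q)·π₁(B,Y)
= 0.32·0.27·1 + 0.32·0.73·3 + 0.68·0.27·1 + 0.68·0.73·3
= 2.46

E[P2] = 3.4292 (similar calculation)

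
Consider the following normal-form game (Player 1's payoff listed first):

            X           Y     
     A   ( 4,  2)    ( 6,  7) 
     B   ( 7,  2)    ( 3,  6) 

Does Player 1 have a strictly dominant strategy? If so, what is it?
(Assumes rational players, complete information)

No strictly dominant strategy exists for Player 1

Work:
A strategy strictly dominates another if it gives a strictly higher payoff against every opponent action. Compare each pair of P1's strategies column-by-column:
  A vs B: [4 vs 7, 6 vs 3] → A does not strictly dominate B (column X: 4 ≤ 7)
  B vs A: [7 vs 4, 3 vs 6] → B does not strictly dominate A (column Y: 3 ≤ 6)
No single strategy strictly dominates all others → no strictly dominant strategy.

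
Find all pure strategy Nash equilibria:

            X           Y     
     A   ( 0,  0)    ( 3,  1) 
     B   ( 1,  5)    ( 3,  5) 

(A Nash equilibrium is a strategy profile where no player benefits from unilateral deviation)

Nash equilibrium: (A, Y), (B, X), (B, Y)

Work:
Best responses:
  P1 vs X: payoffs [0, 1] → best response B (payoff 1)
  P1 vs Y: payoffs [3, 3] → best response A/B (payoff 3)
  P2 vs A: payoffs [0, 1] → best response Y (payoff 1)
  P2 vs B: payoffs [5, 5] → best response X/Y (payoff 5)
Mutual best responses: (A,Y), (B,X), (B,Y) → Nash equilibria.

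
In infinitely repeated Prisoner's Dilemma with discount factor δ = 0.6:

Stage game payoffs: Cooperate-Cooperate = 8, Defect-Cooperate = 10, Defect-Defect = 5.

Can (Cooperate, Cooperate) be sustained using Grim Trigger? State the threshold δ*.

δ* = 0.4; since δ = 0.6 ≥ 0.4, cooperation can be sustained

Work:
For Grim Trigger:
Cooperate forever: 8/(1-δ)
Defect then punished: 10 + 5·δ/(1-δ)
Need: 8/(1-δ) ≥ 10 + 5·δ/(1-δ)
Solving: δ ≥ (T-R)/(T-P) = (10-8)/(10-5) = 0.4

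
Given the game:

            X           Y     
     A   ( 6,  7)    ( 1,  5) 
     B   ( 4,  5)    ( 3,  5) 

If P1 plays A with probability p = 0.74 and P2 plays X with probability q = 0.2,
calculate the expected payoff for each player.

E[P1] = 2.312, E[P2] = 5.296

Work:
E[P1] = p·q·π₁(A,X) + p·(1-q)·π₁(A,Y) + (1-p)·q·π₁(B,X) + (1-p)·(1-q)·π₁(B,Y)
= 0.74·0.2·6 + 0.74·0.8·1 + 0.26·0.2·4 + 0.26·0.8·3
= 2.312

E[P2] = 5.296 (similar calculation)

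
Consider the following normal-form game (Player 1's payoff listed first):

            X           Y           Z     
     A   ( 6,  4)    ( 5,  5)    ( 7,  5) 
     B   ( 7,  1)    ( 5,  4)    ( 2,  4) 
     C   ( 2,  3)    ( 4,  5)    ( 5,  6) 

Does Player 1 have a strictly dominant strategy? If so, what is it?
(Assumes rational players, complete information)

No strictly dominant strategy exists for Player 1

Work:
A strategy strictly dominates another if it gives a strictly higher payoff against every opponent action. Compare each pair of P1's strategies column-by-column:
  A vs B: [6 vs 7, 5 vs 5, 7 vs 2] → A does not strictly dominate B (column X: 6 ≤ 7)
  A vs C: [6 vs 2, 5 vs 4, 7 vs 5] → A strictly dominates C
  B vs A: [7 vs 6, 5 vs 5, 2 vs 7] → B does not strictly dominate A (column Y: 5 ≤ 5)
  B vs C: [7 vs 2, 5 vs 4, 2 vs 5] → B does not strictly dominate C (column Z: 2 ≤ 5)
  C vs A: [2 vs 6, 4 vs 5, 5 vs 7] → C does not strictly dominate A (column X: 2 ≤ 6)
  C vs B: [2 vs 7, 4 vs 5, 5 vs 2] → C does not strictly dominate B (column X: 2 ≤ 7)
No single strategy strictly dominates all others → no strictly dominant strategy.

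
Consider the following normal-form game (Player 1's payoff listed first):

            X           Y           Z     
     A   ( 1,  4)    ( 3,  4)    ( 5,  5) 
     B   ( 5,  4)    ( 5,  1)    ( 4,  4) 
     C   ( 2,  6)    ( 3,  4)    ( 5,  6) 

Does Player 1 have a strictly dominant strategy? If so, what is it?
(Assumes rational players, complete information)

No strictly dominant strategy exists for Player 1

Work:
A strategy strictly dominates another if it gives a strictly higher payoff against every opponent action. Compare each pair of P1's strategies column-by-column:
  A vs B: [1 vs 5, 3 vs 5, 5 vs 4] → A does not strictly dominate B (column X: 1 ≤ 5)
  A vs C: [1 vs 2, 3 vs 3, 5 vs 5] → A does not strictly dominate C (column X: 1 ≤ 2)
  B vs A: [5 vs 1, 5 vs 3, 4 vs 5] → B does not strictly dominate A (column Z: 4 ≤ 5)
  B vs C: [5 vs 2, 5 vs 3, 4 vs 5] → B does not strictly dominate C (column Z: 4 ≤ 5)
  C vs A: [2 vs 1, 3 vs 3, 5 vs 5] → C does not strictly dominate A (column Y: 3 ≤ 3)
  C vs B: [2 vs 5, 3 vs 5, 5 vs 4] → C does not strictly dominate B (column X: 2 ≤ 5)
No single strategy strictly dominates all others → no strictly dominant strategy.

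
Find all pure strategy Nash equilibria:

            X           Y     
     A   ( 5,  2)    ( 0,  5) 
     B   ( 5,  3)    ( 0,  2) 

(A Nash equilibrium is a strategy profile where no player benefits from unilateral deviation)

Nash equilibrium: (A, Y), (B, X)

Work:
Best responses:
  P1 vs X: payoffs [5, 5] → best response A/B (payoff 5)
  P1 vs Y: payoffs [0, 0] → best response A/B (payoff 0)
  P2 vs A: payoffs [2, 5] → best response Y (payoff 5)
  P2 vs B: payoffs [3, 2] → best response X (payoff 3)
Mutual best responses: (A,Y), (B,X) → Nash equilibria.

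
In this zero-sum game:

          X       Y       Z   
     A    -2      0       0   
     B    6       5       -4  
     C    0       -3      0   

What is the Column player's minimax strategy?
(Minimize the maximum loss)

Column should play Z, value = 0

Work:
Column player minimizes Row's maximum payoff:
Column X: max payoff to Row = 6
Column Y: max payoff to Row = 5
Column Z: max payoff to Row = 0
Minimum is 0, achieved by column Z.
Minimax strategy: Z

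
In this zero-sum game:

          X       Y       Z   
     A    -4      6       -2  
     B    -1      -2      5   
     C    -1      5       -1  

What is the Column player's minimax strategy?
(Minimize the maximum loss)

Column should play X, value = -1

Work:
Column player minimizes Row's maximum payoff:
Column X: max payoff to Row = -1
Column Y: max payoff to Row = 6
Column Z: max payoff to Row = 5
Minimum is -1, achieved by column X.
Minimax strategy: X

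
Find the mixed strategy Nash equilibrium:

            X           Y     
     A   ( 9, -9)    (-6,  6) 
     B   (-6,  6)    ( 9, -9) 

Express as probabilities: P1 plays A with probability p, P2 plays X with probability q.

p = 0.5, q = 0.5

Work:
Find probabilities that make opponent indifferent:
P2 chooses q to make P1 indifferent between A and B
P1 chooses p to make P2 indifferent between X and Y
Mixed NE: P1 plays (A: 0.5, B: 0.5), P2 plays (X: 0.5, Y: 0.5)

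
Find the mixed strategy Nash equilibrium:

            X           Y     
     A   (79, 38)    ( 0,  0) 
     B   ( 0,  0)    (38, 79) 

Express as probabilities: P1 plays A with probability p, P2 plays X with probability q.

p = 0.6752, q = 0.3248

Work:
Find probabilities that make opponent indifferent:
P2 chooses q to make P1 indifferent between A and B
P1 chooses p to make P2 indifferent between X and Y
Mixed NE: P1 plays (A: 0.6752, B: 0.3248), P2 plays (X: 0.3248, Y: 0.6752)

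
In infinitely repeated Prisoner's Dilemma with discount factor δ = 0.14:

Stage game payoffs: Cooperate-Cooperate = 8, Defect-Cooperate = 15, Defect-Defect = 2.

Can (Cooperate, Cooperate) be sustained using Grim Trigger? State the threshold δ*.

δ* = 0.5385; since δ = 0.14 < 0.5385, cooperation cannot be sustained

Work:
For Grim Trigger:
Cooperate forever: 8/(1-δ)
Defect then punished: 15 + 2·δ/(1-δ)
Need: 8/(1-δ) ≥ 15 + 2·δ/(1-δ)
Solving: δ ≥ (T-R)/(T-P) = (15-8)/(15-2) = 0.5385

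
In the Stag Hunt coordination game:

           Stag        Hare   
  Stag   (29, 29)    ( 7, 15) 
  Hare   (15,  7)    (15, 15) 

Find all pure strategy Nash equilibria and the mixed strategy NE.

Pure NE: (Stag, Stag) and (Hare, Hare); Mixed NE: p = 0.3636, q = 0.3636

Work:
Check pure NE:
(Stag, Stag): (29, 29) - no unilateral deviation beneficial
(Hare, Hare): (15, 15) - no unilateral deviation beneficial
Mixed NE: P1 plays Stag with p = 0.3636, P2 plays Stag with q = 0.3636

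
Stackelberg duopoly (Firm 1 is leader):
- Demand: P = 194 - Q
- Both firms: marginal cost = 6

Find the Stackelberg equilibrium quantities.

q₁* (leader) = 94.0, q₂* (follower) = 47.0

Work:
Follower's reaction: q₂ = (a - c - q₁)/2
Leader substitutes: π₁ = q₁·(a - q₁ - (a-c-q₁)/2 - c)
FOC: q₁* = (194 - 6)/2 = 94.00
Then: q₂* = (194 - 6 - 94.0)/2 = 47.00
Leader has first-mover advantage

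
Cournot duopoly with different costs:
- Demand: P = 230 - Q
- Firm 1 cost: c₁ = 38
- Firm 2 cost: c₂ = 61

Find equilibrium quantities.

q₁* = 71.67, q₂* = 48.67

Work:
Reaction: q₁ = (230 - 38 - q₂)/2
Reaction: q₂ = (230 - 61 - q₁)/2
Solve simultaneously:
q₁* = (230 - 2×38 + 61)/3 = 71.67
q₂* = (230 - 2×61 + 38)/3 = 48.67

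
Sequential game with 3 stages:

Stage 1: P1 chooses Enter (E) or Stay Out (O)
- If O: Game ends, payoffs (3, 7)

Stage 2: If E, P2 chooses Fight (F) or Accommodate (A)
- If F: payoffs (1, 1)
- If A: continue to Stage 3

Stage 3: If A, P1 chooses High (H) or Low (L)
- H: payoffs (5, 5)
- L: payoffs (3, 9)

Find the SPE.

SPE: (E, A, H); Outcome (5, 5)

Work:
Stage 3: P1 chooses H (5 vs 3)
Stage 2: P2: F->1, A->5 (anticipating H). Choose A
Stage 1: P1: O->3, E->5 (anticipating A, H). Choose E
SPE path: E -> A -> H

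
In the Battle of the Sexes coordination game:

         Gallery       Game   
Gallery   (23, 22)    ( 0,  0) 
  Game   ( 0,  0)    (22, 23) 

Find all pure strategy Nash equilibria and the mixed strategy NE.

Pure NE: (Gallery, Gallery) and (Game, Game); Mixed NE: p = 0.5111, q = 0.4889

Work:
Check pure NE:
(Gallery, Gallery): (23, 22) - no unilateral deviation beneficial
(Game, Game): (22, 23) - no unilateral deviation beneficial
Mixed NE: P1 plays Gallery with p = 0.5111, P2 plays Gallery with q = 0.4889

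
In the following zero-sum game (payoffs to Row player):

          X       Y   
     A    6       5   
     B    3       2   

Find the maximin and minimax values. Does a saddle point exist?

Maximin = 5, Minimax = 5, Saddle: True

Work:
Row minimums: [5, 2] → maximin = 5
Column maximums: [6, 5] → minimax = 5
Saddle point exists! Game value = 5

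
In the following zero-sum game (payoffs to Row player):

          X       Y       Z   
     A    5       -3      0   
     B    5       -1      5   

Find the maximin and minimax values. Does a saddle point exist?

Maximin = -1, Minimax = -1, Saddle: True

Work:
Row minimums: [-3, -1] → maximin = -1
Column maximums: [5, -1, 5] → minimax = -1
Saddle point exists! Game value = -1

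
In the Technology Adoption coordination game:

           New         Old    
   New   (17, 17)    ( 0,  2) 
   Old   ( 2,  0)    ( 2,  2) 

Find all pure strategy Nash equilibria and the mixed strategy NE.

Pure NE: (New, New) and (Old, Old); Mixed NE: p = 0.1176, q = 0.1176

Work:
Check pure NE:
(New, New): (17, 17) - no unilateral deviation beneficial
(Old, Old): (2, 2) - no unilateral deviation beneficial
Mixed NE: P1 plays New with p = 0.1176, P2 plays New with q = 0.1176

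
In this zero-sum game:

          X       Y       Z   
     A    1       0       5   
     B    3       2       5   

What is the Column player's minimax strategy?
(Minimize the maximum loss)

Column should play Y, value = 2

Work:
Column player minimizes Row's maximum payoff:
Column X: max payoff to Row = 3
Column Y: max payoff to Row = 2
Column Z: max payoff to Row = 5
Minimum is 2, achieved by column Y.
Minimax strategy: Y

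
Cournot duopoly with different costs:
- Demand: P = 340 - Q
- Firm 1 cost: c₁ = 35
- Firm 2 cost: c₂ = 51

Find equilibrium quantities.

q₁* = 107.0, q₂* = 91.0

Work:
Reaction: q₁ = (340 - 35 - q₂)/2
Reaction: q₂ = (340 - 51 - q₁)/2
Solve simultaneously:
q₁* = (340 - 2×35 + 51)/3 = 107.0
q₂* = (340 - 2×51 + 35)/3 = 91.0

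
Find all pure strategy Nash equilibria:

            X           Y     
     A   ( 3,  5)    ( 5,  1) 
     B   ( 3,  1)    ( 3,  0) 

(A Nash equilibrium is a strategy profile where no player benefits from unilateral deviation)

Nash equilibrium: (A, X), (B, X)

Work:
Best responses:
  P1 vs X: payoffs [3, 3] → best response A/B (payoff 3)
  P1 vs Y: payoffs [5, 3] → best response A (payoff 5)
  P2 vs A: payoffs [5, 1] → best response X (payoff 5)
  P2 vs B: payoffs [1, 0] → best response X (payoff 1)
Mutual best responses: (A,X), (B,X) → Nash equilibria.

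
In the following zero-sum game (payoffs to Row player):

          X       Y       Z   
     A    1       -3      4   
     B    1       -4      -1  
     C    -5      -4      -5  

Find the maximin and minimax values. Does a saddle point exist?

Maximin = -3, Minimax = -3, Saddle: True

Work:
Row minimums: [-3, -4, -5] → maximin = -3
Column maximums: [1, -3, 4] → minimax = -3
Saddle point exists! Game value = -3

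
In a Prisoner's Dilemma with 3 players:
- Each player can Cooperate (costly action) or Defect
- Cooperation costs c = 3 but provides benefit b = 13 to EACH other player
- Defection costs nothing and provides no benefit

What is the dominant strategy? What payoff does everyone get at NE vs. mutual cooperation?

Dominant: Defect; NE payoff = 0; Coop payoff = 23

Work:
Defect dominates (saves cost c = 3, benefit to others is external)
NE: All defect → everyone gets 0
If all cooperate: each receives (2)×13 - 3 = 23
Social dilemma: 23 > 0 but NE gives 0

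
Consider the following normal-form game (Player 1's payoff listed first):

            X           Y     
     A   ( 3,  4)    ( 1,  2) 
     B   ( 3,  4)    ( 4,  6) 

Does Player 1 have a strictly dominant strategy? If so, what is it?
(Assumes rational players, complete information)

No strictly dominant strategy exists for Player 1

Work:
A strategy strictly dominates another if it gives a strictly higher payoff against every opponent action. Compare each pair of P1's strategies column-by-column:
  A vs B: [3 vs 3, 1 vs 4] → A does not strictly dominate B (column X: 3 ≤ 3)
  B vs A: [3 vs 3, 4 vs 1] → B does not strictly dominate A (column X: 3 ≤ 3)
No single strategy strictly dominates all others → no strictly dominant strategy.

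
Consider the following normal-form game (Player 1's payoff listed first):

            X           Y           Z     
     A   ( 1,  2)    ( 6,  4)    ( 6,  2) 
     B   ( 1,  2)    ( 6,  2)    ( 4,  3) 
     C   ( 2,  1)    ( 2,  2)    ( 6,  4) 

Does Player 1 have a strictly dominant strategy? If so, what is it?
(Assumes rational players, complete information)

No strictly dominant strategy exists for Player 1

Work:
A strategy strictly dominates another if it gives a strictly higher payoff against every opponent action. Compare each pair of P1's strategies column-by-column:
  A vs B: [1 vs 1, 6 vs 6, 6 vs 4] → A does not strictly dominate B (column X: 1 ≤ 1)
  A vs C: [1 vs 2, 6 vs 2, 6 vs 6] → A does not strictly dominate C (column X: 1 ≤ 2)
  B vs A: [1 vs 1, 6 vs 6, 4 vs 6] → B does not strictly dominate A (column X: 1 ≤ 1)
  B vs C: [1 vs 2, 6 vs 2, 4 vs 6] → B does not strictly dominate C (column X: 1 ≤ 2)
  C vs A: [2 vs 1, 2 vs 6, 6 vs 6] → C does not strictly dominate A (column Y: 2 ≤ 6)
  C vs B: [2 vs 1, 2 vs 6, 6 vs 4] → C does not strictly dominate B (column Y: 2 ≤ 6)
No single strategy strictly dominates all others → no strictly dominant strategy.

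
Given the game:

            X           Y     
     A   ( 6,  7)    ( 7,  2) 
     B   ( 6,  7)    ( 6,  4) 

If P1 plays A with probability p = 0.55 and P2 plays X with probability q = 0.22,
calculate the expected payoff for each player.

E[P1] = 6.429, E[P2] = 3.802

Work:
E[P1] = p·q·π₁(A,X) + p·(1-q)·π₁(A,Y) + (1-p)·q·π₁(B,X) + (1-p)·(1-q)·π₁(B,Y)
= 0.55·0.22·6 + 0.55·0.78·7 + 0.45·0.22·6 + 0.45·0.78·6
= 6.429

E[P2] = 3.802 (similar calculation)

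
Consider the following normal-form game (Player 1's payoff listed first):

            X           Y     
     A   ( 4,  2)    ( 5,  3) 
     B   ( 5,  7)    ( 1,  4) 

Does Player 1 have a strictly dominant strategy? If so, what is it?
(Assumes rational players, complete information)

No strictly dominant strategy exists for Player 1

Work:
A strategy strictly dominates another if it gives a strictly higher payoff against every opponent action. Compare each pair of P1's strategies column-by-column:
  A vs B: [4 vs 5, 5 vs 1] → A does not strictly dominate B (column X: 4 ≤ 5)
  B vs A: [5 vs 4, 1 vs 5] → B does not strictly dominate A (column Y: 1 ≤ 5)
No single strategy strictly dominates all others → no strictly dominant strategy.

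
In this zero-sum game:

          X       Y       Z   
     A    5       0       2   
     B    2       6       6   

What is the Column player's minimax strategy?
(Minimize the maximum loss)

Column should play X, value = 5

Work:
Column player minimizes Row's maximum payoff:
Column X: max payoff to Row = 5
Column Y: max payoff to Row = 6
Column Z: max payoff to Row = 6
Minimum is 5, achieved by column X.
Minimax strategy: X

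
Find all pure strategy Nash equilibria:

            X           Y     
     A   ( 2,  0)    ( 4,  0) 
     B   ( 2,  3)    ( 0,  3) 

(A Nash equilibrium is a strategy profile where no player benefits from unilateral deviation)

Nash equilibrium: (A, X), (A, Y), (B, X)

Work:
Best responses:
  P1 vs X: payoffs [2, 2] → best response A/B (payoff 2)
  P1 vs Y: payoffs [4, 0] → best response A (payoff 4)
  P2 vs A: payoffs [0, 0] → best response X/Y (payoff 0)
  P2 vs B: payoffs [3, 3] → best response X/Y (payoff 3)
Mutual best responses: (A,X), (A,Y), (B,X) → Nash equilibria.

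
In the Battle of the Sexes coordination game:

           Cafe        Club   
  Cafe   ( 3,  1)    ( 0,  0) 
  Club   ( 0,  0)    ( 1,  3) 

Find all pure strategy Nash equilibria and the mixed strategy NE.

Pure NE: (Cafe, Cafe) and (Club, Club); Mixed NE: p = 0.75, q = 0.25

Work:
Check pure NE:
(Cafe, Cafe): (3, 1) - no unilateral deviation beneficial
(Club, Club): (1, 3) - no unilateral deviation beneficial
Mixed NE: P1 plays Cafe with p = 0.75, P2 plays Cafe with q = 0.25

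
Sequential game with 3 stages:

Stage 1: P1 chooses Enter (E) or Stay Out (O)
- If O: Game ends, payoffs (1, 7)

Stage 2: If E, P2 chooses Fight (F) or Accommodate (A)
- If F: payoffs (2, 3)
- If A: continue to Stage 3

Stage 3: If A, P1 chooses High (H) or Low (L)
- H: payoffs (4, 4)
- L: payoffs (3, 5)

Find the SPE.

SPE: (E, A, H); Outcome (4, 4)

Work:
Stage 3: P1 chooses H (4 vs 3)
Stage 2: P2: F->3, A->4 (anticipating H). Choose A
Stage 1: P1: O->1, E->4 (anticipating A, H). Choose E
SPE path: E -> A -> H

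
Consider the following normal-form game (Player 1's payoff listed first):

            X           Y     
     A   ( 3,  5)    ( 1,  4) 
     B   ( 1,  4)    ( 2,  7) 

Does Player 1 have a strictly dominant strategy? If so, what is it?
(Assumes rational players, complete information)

No strictly dominant strategy exists for Player 1

Work:
A strategy strictly dominates another if it gives a strictly higher payoff against every opponent action. Compare each pair of P1's strategies column-by-column:
  A vs B: [3 vs 1, 1 vs 2] → A does not strictly dominate B (column Y: 1 ≤ 2)
  B vs A: [1 vs 3, 2 vs 1] → B does not strictly dominate A (column X: 1 ≤ 3)
No single strategy strictly dominates all others → no strictly dominant strategy.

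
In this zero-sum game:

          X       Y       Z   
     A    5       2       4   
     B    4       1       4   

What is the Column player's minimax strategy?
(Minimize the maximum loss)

Column should play Y, value = 2

Work:
Column player minimizes Row's maximum payoff:
Column X: max payoff to Row = 5
Column Y: max payoff to Row = 2
Column Z: max payoff to Row = 4
Minimum is 2, achieved by column Y.
Minimax strategy: Y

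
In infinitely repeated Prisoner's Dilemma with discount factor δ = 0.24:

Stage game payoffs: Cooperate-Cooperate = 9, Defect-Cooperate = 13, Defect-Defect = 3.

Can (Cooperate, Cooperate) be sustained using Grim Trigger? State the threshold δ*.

δ* = 0.4; since δ = 0.24 < 0.4, cooperation cannot be sustained

Work:
For Grim Trigger:
Cooperate forever: 9/(1-δ)
Defect then punished: 13 + 3·δ/(1-δ)
Need: 9/(1-δ) ≥ 13 + 3·δ/(1-δ)
Solving: δ ≥ (T-R)/(T-P) = (13-9)/(13-3) = 0.4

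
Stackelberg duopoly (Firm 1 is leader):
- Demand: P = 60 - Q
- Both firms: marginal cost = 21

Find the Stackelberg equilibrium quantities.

q₁* (leader) = 19.5, q₂* (follower) = 9.75

Work:
Follower's reaction: q₂ = (a - c - q₁)/2
Leader substitutes: π₁ = q₁·(a - q₁ - (a-c-q₁)/2 - c)
FOC: q₁* = (60 - 21)/2 = 19.50
Then: q₂* = (60 - 21 - 19.5)/2 = 9.75
Leader has first-mover advantage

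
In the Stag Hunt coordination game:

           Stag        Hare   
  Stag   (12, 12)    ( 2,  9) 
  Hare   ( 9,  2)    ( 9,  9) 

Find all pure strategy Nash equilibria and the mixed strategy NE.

Pure NE: (Stag, Stag) and (Hare, Hare); Mixed NE: p = 0.7, q = 0.7

Work:
Check pure NE:
(Stag, Stag): (12, 12) - no unilateral deviation beneficial
(Hare, Hare): (9, 9) - no unilateral deviation beneficial
Mixed NE: P1 plays Stag with p = 0.7, P2 plays Stag with q = 0.7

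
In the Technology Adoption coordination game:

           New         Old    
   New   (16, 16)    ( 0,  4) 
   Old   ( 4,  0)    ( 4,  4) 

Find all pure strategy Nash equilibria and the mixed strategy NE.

Pure NE: (New, New) and (Old, Old); Mixed NE: p = 0.25, q = 0.25

Work:
Check pure NE:
(New, New): (16, 16) - no unilateral deviation beneficial
(Old, Old): (4, 4) - no unilateral deviation beneficial
Mixed NE: P1 plays New with p = 0.25, P2 plays New with q = 0.25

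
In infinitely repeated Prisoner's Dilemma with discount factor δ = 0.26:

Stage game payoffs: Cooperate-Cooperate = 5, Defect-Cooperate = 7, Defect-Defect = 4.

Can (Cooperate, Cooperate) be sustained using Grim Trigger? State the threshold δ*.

δ* = 0.6667; since δ = 0.26 < 0.6667, cooperation cannot be sustained

Work:
For Grim Trigger:
Cooperate forever: 5/(1-δ)
Defect then punished: 7 + 4·δ/(1-δ)
Need: 5/(1-δ) ≥ 7 + 4·δ/(1-δ)
Solving: δ ≥ (T-R)/(T-P) = (7-5)/(7-4) = 0.6667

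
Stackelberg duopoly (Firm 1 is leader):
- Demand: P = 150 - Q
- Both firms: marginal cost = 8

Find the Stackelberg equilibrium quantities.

q₁* (leader) = 71.0, q₂* (follower) = 35.5

Work:
Follower's reaction: q₂ = (a - c - q₁)/2
Leader substitutes: π₁ = q₁·(a - q₁ - (a-c-q₁)/2 - c)
FOC: q₁* = (150 - 8)/2 = 71.00
Then: q₂* = (150 - 8 - 71.0)/2 = 35.50
Leader has first-mover advantage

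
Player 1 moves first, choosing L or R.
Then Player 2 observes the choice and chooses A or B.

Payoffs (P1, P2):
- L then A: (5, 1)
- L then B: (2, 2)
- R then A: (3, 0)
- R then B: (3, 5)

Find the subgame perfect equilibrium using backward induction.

P1 plays R, P2 plays B after L and B after R; Payoff (3, 5)

Work:
Backward induction:
After L: P2 chooses B → P1 gets 2
After R: P2 chooses B → P1 gets 3
P1 chooses R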